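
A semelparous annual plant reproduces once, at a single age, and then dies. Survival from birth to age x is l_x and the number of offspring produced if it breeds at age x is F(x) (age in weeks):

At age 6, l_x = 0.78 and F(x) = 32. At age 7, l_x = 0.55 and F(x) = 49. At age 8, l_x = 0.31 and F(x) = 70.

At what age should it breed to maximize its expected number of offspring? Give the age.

7

Expected offspring if breeding at age x = l_x × F(x):
  age 6: 0.78 × 32 = 24.960
  age 7: 0.55 × 49 = 26.950
  age 8: 0.31 × 70 = 21.700
Maximum at age 7 (26.950).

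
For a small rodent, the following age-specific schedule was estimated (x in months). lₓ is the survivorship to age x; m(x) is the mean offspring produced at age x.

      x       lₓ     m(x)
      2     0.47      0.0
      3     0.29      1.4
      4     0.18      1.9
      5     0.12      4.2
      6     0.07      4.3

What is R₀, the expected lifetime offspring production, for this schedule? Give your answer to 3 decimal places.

1.553

R₀ = Σ lₓ m(x):
  age 2: 0.47 × 0.0 = 0.0000
  age 3: 0.29 × 1.4 = 0.4060
  age 4: 0.18 × 1.9 = 0.3420
  age 5: 0.12 × 4.2 = 0.5040
  age 6: 0.07 × 4.3 = 0.3010
R₀ = 0.0000 + 0.4060 + 0.3420 + 0.5040 + 0.3010 = 1.5530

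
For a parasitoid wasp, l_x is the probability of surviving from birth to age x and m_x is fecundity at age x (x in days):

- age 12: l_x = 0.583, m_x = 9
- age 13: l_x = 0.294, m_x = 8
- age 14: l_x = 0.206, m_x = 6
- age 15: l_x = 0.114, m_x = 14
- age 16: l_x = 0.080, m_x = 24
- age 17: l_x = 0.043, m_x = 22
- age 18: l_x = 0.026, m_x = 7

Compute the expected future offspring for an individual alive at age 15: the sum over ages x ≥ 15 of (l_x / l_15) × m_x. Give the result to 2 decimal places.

l_15 = 0.114. Conditional survival from age 15 to x is l_x / l_15.
  x=15: (0.114/0.114) × 14 = 14.0000
  x=16: (0.080/0.114) × 24 = 16.8421
  x=17: (0.043/0.114) × 22 = 8.2982
  x=18: (0.026/0.114) × 7 = 1.5965
Sum = 14.0000 + 16.8421 + 8.2982 + 1.5965 = 40.7368

40.74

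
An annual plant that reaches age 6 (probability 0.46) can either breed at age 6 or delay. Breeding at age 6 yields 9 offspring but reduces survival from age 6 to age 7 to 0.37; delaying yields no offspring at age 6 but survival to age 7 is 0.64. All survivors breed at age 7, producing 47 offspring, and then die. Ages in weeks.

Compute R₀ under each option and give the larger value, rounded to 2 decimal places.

13.84

breed at age 6: R₀ = 0.46 × (9 + 0.37 × 47) = 0.46 × 26.3900 = 12.1394
delay to age 7: R₀ = 0.46 × (0.64 × 47) = 0.46 × 30.0800 = 13.8368
Higher: delay to age 7 (13.8368).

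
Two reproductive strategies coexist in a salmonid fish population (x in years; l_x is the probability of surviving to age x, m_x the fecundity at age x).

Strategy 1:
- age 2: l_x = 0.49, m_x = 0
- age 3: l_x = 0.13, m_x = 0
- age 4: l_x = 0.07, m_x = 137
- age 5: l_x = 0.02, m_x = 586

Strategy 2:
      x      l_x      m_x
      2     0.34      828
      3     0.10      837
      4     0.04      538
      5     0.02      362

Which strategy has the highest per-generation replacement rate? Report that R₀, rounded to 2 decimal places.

393.98

Strategy 1: R₀ = 0.49×0 + 0.13×0 + 0.07×137 + 0.02×586 = 21.3100
Strategy 2: R₀ = 0.34×828 + 0.10×837 + 0.04×538 + 0.02×362 = 393.9800
Highest R₀: strategy 2 with 393.9800.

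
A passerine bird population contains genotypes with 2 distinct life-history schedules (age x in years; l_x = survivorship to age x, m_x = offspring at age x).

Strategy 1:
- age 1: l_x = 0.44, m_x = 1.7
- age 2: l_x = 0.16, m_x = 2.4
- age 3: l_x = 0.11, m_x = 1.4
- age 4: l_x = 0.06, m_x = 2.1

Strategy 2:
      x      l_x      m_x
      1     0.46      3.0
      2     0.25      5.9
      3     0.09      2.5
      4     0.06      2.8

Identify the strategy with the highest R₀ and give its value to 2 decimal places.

Strategy 1: R₀ = 0.44×1.7 + 0.16×2.4 + 0.11×1.4 + 0.06×2.1 = 1.4120
Strategy 2: R₀ = 0.46×3.0 + 0.25×5.9 + 0.09×2.5 + 0.06×2.8 = 3.2480
Highest R₀: strategy 2 with 3.2480.

3.25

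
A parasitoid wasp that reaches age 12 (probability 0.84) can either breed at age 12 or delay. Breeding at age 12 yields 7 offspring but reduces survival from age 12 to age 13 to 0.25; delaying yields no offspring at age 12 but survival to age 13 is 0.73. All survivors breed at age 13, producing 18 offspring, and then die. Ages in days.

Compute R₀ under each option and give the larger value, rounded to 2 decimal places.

breed at age 12: R₀ = 0.84 × (7 + 0.25 × 18) = 0.84 × 11.5000 = 9.6600
delay to age 13: R₀ = 0.84 × (0.73 × 18) = 0.84 × 13.1400 = 11.0376
Higher: delay to age 13 (11.0376).

11.04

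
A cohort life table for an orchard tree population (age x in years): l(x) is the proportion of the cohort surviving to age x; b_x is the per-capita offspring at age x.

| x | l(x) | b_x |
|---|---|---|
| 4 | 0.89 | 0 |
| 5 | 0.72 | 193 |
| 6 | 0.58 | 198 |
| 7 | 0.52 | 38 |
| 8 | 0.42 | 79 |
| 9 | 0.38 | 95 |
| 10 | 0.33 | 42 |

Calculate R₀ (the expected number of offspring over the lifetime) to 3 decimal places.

R₀ = Σ l(x) b_x:
  age 4: 0.89 × 0 = 0.0000
  age 5: 0.72 × 193 = 138.9600
  age 6: 0.58 × 198 = 114.8400
  age 7: 0.52 × 38 = 19.7600
  age 8: 0.42 × 79 = 33.1800
  age 9: 0.38 × 95 = 36.1000
  age 10: 0.33 × 42 = 13.8600
R₀ = 0.0000 + 138.9600 + 114.8400 + 19.7600 + 33.1800 + 36.1000 + 13.8600 = 356.7000

356.700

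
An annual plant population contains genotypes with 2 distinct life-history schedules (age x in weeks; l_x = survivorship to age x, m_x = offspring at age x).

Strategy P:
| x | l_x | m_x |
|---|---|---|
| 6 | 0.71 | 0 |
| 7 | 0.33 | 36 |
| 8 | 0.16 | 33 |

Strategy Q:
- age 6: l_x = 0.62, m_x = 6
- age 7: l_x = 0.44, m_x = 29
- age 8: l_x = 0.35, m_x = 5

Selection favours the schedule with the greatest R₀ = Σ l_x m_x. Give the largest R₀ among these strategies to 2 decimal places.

Strategy P: R₀ = 0.71×0 + 0.33×36 + 0.16×33 = 17.1600
Strategy Q: R₀ = 0.62×6 + 0.44×29 + 0.35×5 = 18.2300
Highest R₀: strategy Q with 18.2300.

18.23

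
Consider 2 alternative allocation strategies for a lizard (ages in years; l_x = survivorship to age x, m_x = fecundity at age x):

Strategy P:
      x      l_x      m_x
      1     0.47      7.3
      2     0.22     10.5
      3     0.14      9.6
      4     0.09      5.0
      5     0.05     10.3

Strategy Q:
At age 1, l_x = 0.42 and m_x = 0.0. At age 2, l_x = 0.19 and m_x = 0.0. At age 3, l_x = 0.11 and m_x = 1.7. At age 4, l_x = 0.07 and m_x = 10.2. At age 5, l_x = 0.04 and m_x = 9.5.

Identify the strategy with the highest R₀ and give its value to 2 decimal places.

8.05

Strategy P: R₀ = 0.47×7.3 + 0.22×10.5 + 0.14×9.6 + 0.09×5.0 + 0.05×10.3 = 8.0500
Strategy Q: R₀ = 0.42×0.0 + 0.19×0.0 + 0.11×1.7 + 0.07×10.2 + 0.04×9.5 = 1.2810
Highest R₀: strategy P with 8.0500.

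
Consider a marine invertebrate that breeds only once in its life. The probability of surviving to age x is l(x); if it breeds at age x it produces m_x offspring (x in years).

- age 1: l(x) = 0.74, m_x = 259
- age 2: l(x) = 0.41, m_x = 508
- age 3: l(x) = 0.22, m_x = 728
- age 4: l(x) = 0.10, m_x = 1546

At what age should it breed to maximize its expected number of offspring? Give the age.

2

Expected offspring if breeding at age x = l(x) × m_x:
  age 1: 0.74 × 259 = 191.660
  age 2: 0.41 × 508 = 208.280
  age 3: 0.22 × 728 = 160.160
  age 4: 0.10 × 1546 = 154.600
Maximum at age 2 (208.280).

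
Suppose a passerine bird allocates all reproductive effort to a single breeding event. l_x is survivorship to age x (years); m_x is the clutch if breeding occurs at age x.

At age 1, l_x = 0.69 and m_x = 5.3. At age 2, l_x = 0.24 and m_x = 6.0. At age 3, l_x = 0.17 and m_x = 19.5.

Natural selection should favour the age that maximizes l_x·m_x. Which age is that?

1

Expected offspring if breeding at age x = l_x × m_x:
  age 1: 0.69 × 5.3 = 3.657
  age 2: 0.24 × 6.0 = 1.440
  age 3: 0.17 × 19.5 = 3.315
Maximum at age 1 (3.657).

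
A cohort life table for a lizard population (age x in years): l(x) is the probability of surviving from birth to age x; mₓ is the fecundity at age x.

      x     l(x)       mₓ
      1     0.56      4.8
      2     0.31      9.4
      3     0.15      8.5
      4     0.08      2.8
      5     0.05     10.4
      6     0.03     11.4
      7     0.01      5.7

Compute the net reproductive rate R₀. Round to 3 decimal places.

8.020

R₀ = Σ l(x) mₓ:
  age 1: 0.56 × 4.8 = 2.6880
  age 2: 0.31 × 9.4 = 2.9140
  age 3: 0.15 × 8.5 = 1.2750
  age 4: 0.08 × 2.8 = 0.2240
  age 5: 0.05 × 10.4 = 0.5200
  age 6: 0.03 × 11.4 = 0.3420
  age 7: 0.01 × 5.7 = 0.0570
R₀ = 2.6880 + 2.9140 + 1.2750 + 0.2240 + 0.5200 + 0.3420 + 0.0570 = 8.0200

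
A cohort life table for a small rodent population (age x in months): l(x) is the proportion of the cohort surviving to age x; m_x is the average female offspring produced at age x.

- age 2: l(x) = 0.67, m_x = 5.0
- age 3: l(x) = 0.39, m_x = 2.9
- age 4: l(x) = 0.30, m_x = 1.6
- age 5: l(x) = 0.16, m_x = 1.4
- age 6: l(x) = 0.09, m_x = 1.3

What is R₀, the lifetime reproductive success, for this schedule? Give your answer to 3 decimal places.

5.302

R₀ = Σ l(x) m_x:
  age 2: 0.67 × 5.0 = 3.3500
  age 3: 0.39 × 2.9 = 1.1310
  age 4: 0.30 × 1.6 = 0.4800
  age 5: 0.16 × 1.4 = 0.2240
  age 6: 0.09 × 1.3 = 0.1170
R₀ = 3.3500 + 1.1310 + 0.4800 + 0.2240 + 0.1170 = 5.3020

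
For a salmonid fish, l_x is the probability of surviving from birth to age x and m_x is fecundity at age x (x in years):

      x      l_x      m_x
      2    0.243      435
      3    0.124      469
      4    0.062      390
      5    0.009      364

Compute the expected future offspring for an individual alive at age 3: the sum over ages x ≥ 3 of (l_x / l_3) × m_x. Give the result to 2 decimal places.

690.42

l_3 = 0.124. Conditional survival from age 3 to x is l_x / l_3.
  x=3: (0.124/0.124) × 469 = 469.0000
  x=4: (0.062/0.124) × 390 = 195.0000
  x=5: (0.009/0.124) × 364 = 26.4194
Sum = 469.0000 + 195.0000 + 26.4194 = 690.4194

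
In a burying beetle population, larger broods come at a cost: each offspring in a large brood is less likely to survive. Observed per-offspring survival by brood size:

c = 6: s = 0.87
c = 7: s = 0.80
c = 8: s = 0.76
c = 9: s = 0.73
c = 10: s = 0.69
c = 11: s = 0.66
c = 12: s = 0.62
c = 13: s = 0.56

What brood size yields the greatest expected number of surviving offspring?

12

Expected surviving offspring = c × s(c):
  c=6: 6 × 0.87 = 5.220
  c=7: 7 × 0.80 = 5.600
  c=8: 8 × 0.76 = 6.080
  c=9: 9 × 0.73 = 6.570
  c=10: 10 × 0.69 = 6.900
  c=11: 11 × 0.66 = 7.260
  c=12: 12 × 0.62 = 7.440
  c=13: 13 × 0.56 = 7.280
Maximum at c = 12 (7.440 surviving offspring).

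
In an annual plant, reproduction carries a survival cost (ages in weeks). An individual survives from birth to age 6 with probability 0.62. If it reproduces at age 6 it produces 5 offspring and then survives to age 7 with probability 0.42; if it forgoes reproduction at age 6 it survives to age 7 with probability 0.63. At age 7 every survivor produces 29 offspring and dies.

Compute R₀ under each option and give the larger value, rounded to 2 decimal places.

breed at age 6: R₀ = 0.62 × (5 + 0.42 × 29) = 0.62 × 17.1800 = 10.6516
delay to age 7: R₀ = 0.62 × (0.63 × 29) = 0.62 × 18.2700 = 11.3274
Higher: delay to age 7 (11.3274).

11.33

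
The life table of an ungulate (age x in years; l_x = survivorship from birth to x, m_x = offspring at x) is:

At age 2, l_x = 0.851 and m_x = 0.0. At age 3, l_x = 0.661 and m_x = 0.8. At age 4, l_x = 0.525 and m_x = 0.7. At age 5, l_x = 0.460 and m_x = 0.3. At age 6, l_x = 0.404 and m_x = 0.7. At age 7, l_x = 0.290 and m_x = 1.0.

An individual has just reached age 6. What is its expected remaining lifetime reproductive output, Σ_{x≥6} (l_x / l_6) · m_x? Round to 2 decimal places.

l_6 = 0.404. Conditional survival from age 6 to x is l_x / l_6.
  x=6: (0.404/0.404) × 0.7 = 0.7000
  x=7: (0.290/0.404) × 1.0 = 0.7178
Sum = 0.7000 + 0.7178 = 1.4178

1.42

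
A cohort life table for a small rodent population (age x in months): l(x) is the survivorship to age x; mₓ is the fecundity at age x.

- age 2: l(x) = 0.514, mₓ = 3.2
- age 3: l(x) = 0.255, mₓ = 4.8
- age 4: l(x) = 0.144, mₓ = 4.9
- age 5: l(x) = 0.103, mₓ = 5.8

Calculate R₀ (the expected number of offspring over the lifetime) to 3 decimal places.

4.172

R₀ = Σ l(x) mₓ:
  age 2: 0.514 × 3.2 = 1.6448
  age 3: 0.255 × 4.8 = 1.2240
  age 4: 0.144 × 4.9 = 0.7056
  age 5: 0.103 × 5.8 = 0.5974
R₀ = 1.6448 + 1.2240 + 0.7056 + 0.5974 = 4.1718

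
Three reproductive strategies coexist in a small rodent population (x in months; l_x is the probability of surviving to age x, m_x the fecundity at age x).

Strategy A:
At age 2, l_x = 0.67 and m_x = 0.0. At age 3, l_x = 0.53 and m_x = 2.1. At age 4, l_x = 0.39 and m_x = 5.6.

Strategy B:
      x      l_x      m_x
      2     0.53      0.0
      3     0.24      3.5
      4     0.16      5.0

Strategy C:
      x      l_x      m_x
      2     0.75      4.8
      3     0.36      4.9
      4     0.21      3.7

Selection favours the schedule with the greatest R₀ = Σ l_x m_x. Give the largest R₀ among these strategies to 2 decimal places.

Strategy A: R₀ = 0.67×0.0 + 0.53×2.1 + 0.39×5.6 = 3.2970
Strategy B: R₀ = 0.53×0.0 + 0.24×3.5 + 0.16×5.0 = 1.6400
Strategy C: R₀ = 0.75×4.8 + 0.36×4.9 + 0.21×3.7 = 6.1410
Highest R₀: strategy C with 6.1410.

6.14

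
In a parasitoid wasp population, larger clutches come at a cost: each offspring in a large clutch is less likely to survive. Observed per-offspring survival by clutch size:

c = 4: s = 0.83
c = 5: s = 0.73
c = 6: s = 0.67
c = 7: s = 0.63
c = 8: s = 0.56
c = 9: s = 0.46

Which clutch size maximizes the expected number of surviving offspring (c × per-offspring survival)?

8

Expected surviving offspring = c × s(c):
  c=4: 4 × 0.83 = 3.320
  c=5: 5 × 0.73 = 3.650
  c=6: 6 × 0.67 = 4.020
  c=7: 7 × 0.63 = 4.410
  c=8: 8 × 0.56 = 4.480
  c=9: 9 × 0.46 = 4.140
Maximum at c = 8 (4.480 surviving offspring).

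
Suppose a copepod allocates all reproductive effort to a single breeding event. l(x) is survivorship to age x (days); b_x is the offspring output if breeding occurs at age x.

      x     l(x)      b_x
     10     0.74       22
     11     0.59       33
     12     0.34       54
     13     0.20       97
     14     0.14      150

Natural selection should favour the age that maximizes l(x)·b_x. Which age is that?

14

Expected offspring if breeding at age x = l(x) × b_x:
  age 10: 0.74 × 22 = 16.280
  age 11: 0.59 × 33 = 19.470
  age 12: 0.34 × 54 = 18.360
  age 13: 0.20 × 97 = 19.400
  age 14: 0.14 × 150 = 21.000
Maximum at age 14 (21.000).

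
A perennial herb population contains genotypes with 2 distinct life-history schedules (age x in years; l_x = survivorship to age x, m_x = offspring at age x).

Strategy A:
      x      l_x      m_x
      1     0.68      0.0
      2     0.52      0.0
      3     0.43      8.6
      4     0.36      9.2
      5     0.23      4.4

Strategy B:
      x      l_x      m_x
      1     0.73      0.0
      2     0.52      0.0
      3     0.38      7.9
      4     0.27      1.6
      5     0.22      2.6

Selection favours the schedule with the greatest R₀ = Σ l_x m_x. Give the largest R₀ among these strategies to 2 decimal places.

Strategy A: R₀ = 0.68×0.0 + 0.52×0.0 + 0.43×8.6 + 0.36×9.2 + 0.23×4.4 = 8.0220
Strategy B: R₀ = 0.73×0.0 + 0.52×0.0 + 0.38×7.9 + 0.27×1.6 + 0.22×2.6 = 4.0060
Highest R₀: strategy A with 8.0220.

8.02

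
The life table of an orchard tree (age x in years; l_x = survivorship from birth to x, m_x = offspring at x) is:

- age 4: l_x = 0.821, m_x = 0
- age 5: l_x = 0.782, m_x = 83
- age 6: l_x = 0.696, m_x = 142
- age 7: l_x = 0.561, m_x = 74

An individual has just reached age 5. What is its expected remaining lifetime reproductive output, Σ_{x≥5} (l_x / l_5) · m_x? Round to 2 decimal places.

l_5 = 0.782. Conditional survival from age 5 to x is l_x / l_5.
  x=5: (0.782/0.782) × 83 = 83.0000
  x=6: (0.696/0.782) × 142 = 126.3836
  x=7: (0.561/0.782) × 74 = 53.0870
Sum = 83.0000 + 126.3836 + 53.0870 = 262.4706

262.47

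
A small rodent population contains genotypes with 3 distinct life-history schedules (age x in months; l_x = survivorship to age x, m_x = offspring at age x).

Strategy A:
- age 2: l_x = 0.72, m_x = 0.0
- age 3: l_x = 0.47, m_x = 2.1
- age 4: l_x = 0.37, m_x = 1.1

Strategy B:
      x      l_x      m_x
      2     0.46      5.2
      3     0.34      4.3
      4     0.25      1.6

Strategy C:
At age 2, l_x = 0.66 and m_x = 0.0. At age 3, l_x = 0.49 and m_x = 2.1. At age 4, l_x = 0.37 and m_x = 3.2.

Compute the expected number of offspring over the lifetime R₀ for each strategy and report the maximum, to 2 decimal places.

Strategy A: R₀ = 0.72×0.0 + 0.47×2.1 + 0.37×1.1 = 1.3940
Strategy B: R₀ = 0.46×5.2 + 0.34×4.3 + 0.25×1.6 = 4.2540
Strategy C: R₀ = 0.66×0.0 + 0.49×2.1 + 0.37×3.2 = 2.2130
Highest R₀: strategy B with 4.2540.

4.25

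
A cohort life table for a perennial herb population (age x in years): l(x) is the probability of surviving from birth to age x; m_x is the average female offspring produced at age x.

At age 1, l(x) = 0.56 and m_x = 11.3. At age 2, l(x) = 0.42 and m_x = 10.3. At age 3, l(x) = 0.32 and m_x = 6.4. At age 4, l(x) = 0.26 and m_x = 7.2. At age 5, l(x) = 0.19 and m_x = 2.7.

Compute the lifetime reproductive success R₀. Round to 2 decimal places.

R₀ = Σ l(x) m_x:
  age 1: 0.56 × 11.3 = 6.3280
  age 2: 0.42 × 10.3 = 4.3260
  age 3: 0.32 × 6.4 = 2.0480
  age 4: 0.26 × 7.2 = 1.8720
  age 5: 0.19 × 2.7 = 0.5130
R₀ = 6.3280 + 4.3260 + 2.0480 + 1.8720 + 0.5130 = 15.0870

15.09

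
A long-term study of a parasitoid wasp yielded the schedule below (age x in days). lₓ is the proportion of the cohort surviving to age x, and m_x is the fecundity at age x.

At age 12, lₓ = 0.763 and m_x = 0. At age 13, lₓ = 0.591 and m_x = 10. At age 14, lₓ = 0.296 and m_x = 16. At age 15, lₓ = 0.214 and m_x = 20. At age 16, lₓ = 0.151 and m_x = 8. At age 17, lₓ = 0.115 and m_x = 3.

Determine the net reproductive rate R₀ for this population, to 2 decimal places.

16.48

R₀ = Σ lₓ m_x:
  age 12: 0.763 × 0 = 0.0000
  age 13: 0.591 × 10 = 5.9100
  age 14: 0.296 × 16 = 4.7360
  age 15: 0.214 × 20 = 4.2800
  age 16: 0.151 × 8 = 1.2080
  age 17: 0.115 × 3 = 0.3450
R₀ = 0.0000 + 5.9100 + 4.7360 + 4.2800 + 1.2080 + 0.3450 = 16.4790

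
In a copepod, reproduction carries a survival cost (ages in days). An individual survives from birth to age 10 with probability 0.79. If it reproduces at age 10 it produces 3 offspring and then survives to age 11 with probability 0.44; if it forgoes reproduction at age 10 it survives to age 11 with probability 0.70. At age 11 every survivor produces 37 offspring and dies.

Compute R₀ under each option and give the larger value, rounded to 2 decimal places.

20.46

breed at age 10: R₀ = 0.79 × (3 + 0.44 × 37) = 0.79 × 19.2800 = 15.2312
delay to age 11: R₀ = 0.79 × (0.70 × 37) = 0.79 × 25.9000 = 20.4610
Higher: delay to age 11 (20.4610).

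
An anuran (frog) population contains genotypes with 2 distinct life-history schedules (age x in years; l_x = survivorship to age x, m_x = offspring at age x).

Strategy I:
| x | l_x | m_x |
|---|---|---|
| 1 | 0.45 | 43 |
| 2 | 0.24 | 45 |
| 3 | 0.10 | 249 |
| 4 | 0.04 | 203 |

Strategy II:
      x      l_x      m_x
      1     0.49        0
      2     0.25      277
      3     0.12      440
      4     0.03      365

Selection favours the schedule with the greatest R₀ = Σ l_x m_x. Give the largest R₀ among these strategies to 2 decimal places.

133.00

Strategy I: R₀ = 0.45×43 + 0.24×45 + 0.10×249 + 0.04×203 = 63.1700
Strategy II: R₀ = 0.49×0 + 0.25×277 + 0.12×440 + 0.03×365 = 133.0000
Highest R₀: strategy II with 133.0000.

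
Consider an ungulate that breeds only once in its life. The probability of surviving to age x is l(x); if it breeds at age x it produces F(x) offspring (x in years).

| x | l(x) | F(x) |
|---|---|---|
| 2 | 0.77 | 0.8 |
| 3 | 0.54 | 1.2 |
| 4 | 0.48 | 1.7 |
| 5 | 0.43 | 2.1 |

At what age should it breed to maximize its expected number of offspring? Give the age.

Expected offspring if breeding at age x = l(x) × F(x):
  age 2: 0.77 × 0.8 = 0.616
  age 3: 0.54 × 1.2 = 0.648
  age 4: 0.48 × 1.7 = 0.816
  age 5: 0.43 × 2.1 = 0.903
Maximum at age 5 (0.903).

5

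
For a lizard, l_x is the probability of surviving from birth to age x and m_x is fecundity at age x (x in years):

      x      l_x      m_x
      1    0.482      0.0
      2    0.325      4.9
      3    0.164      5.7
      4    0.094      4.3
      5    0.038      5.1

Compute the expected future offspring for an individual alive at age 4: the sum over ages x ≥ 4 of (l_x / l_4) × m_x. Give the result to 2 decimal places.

6.36

l_4 = 0.094. Conditional survival from age 4 to x is l_x / l_4.
  x=4: (0.094/0.094) × 4.3 = 4.3000
  x=5: (0.038/0.094) × 5.1 = 2.0617
Sum = 4.3000 + 2.0617 = 6.3617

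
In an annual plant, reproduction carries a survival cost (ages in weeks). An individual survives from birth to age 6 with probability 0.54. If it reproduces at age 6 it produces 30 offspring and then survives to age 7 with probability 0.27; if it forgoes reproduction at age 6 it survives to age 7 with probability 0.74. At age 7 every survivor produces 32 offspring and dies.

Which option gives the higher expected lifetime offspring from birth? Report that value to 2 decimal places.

20.87

breed at age 6: R₀ = 0.54 × (30 + 0.27 × 32) = 0.54 × 38.6400 = 20.8656
delay to age 7: R₀ = 0.54 × (0.74 × 32) = 0.54 × 23.6800 = 12.7872
Higher: breed at age 6 (20.8656).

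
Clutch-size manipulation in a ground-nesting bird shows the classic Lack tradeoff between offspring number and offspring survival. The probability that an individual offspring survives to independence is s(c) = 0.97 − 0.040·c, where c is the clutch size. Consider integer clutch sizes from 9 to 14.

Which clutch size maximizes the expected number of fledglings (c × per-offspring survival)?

Expected fledglings = c × s(c):
  c=9: 9 × 0.610 = 5.490
  c=10: 10 × 0.570 = 5.700
  c=11: 11 × 0.530 = 5.830
  c=12: 12 × 0.490 = 5.880
  c=13: 13 × 0.450 = 5.850
  c=14: 14 × 0.410 = 5.740
Maximum at c = 12 (5.880 fledglings).

12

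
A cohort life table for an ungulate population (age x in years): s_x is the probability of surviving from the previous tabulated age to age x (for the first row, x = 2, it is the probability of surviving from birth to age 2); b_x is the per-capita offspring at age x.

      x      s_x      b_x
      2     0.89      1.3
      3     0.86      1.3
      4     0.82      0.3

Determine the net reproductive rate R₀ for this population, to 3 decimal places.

Survivorship from birth: l_x = s_2·s_3·…·s_x.
  l_2 = 0.89000
  l_3 = 0.76540
  l_4 = 0.62763
R₀ = Σ l_x b_x:
  age 2: 0.89000 × 1.3 = 1.1570
  age 3: 0.76540 × 1.3 = 0.9950
  age 4: 0.62763 × 0.3 = 0.1883
R₀ = 1.1570 + 0.9950 + 0.1883 = 2.3403

2.340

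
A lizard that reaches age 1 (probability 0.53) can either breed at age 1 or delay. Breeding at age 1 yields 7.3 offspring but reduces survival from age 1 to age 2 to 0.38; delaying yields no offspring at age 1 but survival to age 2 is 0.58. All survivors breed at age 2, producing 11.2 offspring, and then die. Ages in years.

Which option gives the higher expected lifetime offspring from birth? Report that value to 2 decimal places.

6.12

breed at age 1: R₀ = 0.53 × (7.3 + 0.38 × 11.2) = 0.53 × 11.5560 = 6.1247
delay to age 2: R₀ = 0.53 × (0.58 × 11.2) = 0.53 × 6.4960 = 3.4429
Higher: breed at age 1 (6.1247).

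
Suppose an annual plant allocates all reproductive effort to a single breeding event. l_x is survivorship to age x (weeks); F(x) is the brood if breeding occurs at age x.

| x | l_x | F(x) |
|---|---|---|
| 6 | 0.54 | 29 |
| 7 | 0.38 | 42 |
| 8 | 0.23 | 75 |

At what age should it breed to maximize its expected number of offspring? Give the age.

8

Expected offspring if breeding at age x = l_x × F(x):
  age 6: 0.54 × 29 = 15.660
  age 7: 0.38 × 42 = 15.960
  age 8: 0.23 × 75 = 17.250
Maximum at age 8 (17.250).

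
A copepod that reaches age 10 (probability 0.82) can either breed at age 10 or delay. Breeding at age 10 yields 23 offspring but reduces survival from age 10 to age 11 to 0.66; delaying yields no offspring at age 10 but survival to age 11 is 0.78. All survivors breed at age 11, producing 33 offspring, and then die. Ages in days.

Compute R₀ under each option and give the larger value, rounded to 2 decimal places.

36.72

breed at age 10: R₀ = 0.82 × (23 + 0.66 × 33) = 0.82 × 44.7800 = 36.7196
delay to age 11: R₀ = 0.82 × (0.78 × 33) = 0.82 × 25.7400 = 21.1068
Higher: breed at age 10 (36.7196).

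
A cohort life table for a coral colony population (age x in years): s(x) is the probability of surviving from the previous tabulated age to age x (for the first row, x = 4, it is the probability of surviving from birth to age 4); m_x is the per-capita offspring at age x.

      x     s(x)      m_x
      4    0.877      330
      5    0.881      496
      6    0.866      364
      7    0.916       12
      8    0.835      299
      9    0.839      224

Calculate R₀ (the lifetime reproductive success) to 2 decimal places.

1172.75

Survivorship from birth: l_x = s_4·s_5·…·s_x.
  l_4 = 0.87700
  l_5 = 0.77264
  l_6 = 0.66910
  l_7 = 0.61290
  l_8 = 0.51177
  l_9 = 0.42938
R₀ = Σ l_x m_x:
  age 4: 0.87700 × 330 = 289.4100
  age 5: 0.77264 × 496 = 383.2294
  age 6: 0.66910 × 364 = 243.5524
  age 7: 0.61290 × 12 = 7.3548
  age 8: 0.51177 × 299 = 153.0192
  age 9: 0.42938 × 224 = 96.1811
R₀ = 289.4100 + 383.2294 + 243.5524 + 7.3548 + 153.0192 + 96.1811 = 1172.7470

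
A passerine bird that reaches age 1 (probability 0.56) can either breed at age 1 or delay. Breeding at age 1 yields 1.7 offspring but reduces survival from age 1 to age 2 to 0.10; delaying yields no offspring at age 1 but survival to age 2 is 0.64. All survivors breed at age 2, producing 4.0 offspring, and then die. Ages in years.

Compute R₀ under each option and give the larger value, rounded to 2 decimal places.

1.43

breed at age 1: R₀ = 0.56 × (1.7 + 0.10 × 4.0) = 0.56 × 2.1000 = 1.1760
delay to age 2: R₀ = 0.56 × (0.64 × 4.0) = 0.56 × 2.5600 = 1.4336
Higher: delay to age 2 (1.4336).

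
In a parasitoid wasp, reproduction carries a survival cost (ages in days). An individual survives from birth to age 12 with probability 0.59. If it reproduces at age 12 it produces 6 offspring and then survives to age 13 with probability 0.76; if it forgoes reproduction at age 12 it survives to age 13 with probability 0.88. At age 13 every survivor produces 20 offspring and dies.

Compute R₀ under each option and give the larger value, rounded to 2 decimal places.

breed at age 12: R₀ = 0.59 × (6 + 0.76 × 20) = 0.59 × 21.2000 = 12.5080
delay to age 13: R₀ = 0.59 × (0.88 × 20) = 0.59 × 17.6000 = 10.3840
Higher: breed at age 12 (12.5080).

12.51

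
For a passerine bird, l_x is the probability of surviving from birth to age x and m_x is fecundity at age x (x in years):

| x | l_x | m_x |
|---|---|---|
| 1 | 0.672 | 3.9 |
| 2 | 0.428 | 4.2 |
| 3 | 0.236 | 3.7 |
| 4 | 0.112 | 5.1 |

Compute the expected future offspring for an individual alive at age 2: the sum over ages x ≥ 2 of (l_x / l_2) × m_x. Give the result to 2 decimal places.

l_2 = 0.428. Conditional survival from age 2 to x is l_x / l_2.
  x=2: (0.428/0.428) × 4.2 = 4.2000
  x=3: (0.236/0.428) × 3.7 = 2.0402
  x=4: (0.112/0.428) × 5.1 = 1.3346
Sum = 4.2000 + 2.0402 + 1.3346 = 7.5748

7.57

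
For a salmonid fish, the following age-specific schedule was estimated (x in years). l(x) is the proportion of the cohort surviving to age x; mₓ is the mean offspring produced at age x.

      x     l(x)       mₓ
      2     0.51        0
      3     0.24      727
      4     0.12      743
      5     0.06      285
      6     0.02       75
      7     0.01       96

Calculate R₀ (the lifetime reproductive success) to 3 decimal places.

R₀ = Σ l(x) mₓ:
  age 2: 0.51 × 0 = 0.0000
  age 3: 0.24 × 727 = 174.4800
  age 4: 0.12 × 743 = 89.1600
  age 5: 0.06 × 285 = 17.1000
  age 6: 0.02 × 75 = 1.5000
  age 7: 0.01 × 96 = 0.9600
R₀ = 0.0000 + 174.4800 + 89.1600 + 17.1000 + 1.5000 + 0.9600 = 283.2000

283.200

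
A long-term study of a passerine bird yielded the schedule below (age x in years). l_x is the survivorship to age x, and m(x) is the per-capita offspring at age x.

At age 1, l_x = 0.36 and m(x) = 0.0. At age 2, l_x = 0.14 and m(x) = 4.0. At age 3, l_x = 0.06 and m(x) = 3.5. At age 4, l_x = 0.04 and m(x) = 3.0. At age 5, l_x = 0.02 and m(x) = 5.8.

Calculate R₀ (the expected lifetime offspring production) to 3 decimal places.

R₀ = Σ l_x m(x):
  age 1: 0.36 × 0.0 = 0.0000
  age 2: 0.14 × 4.0 = 0.5600
  age 3: 0.06 × 3.5 = 0.2100
  age 4: 0.04 × 3.0 = 0.1200
  age 5: 0.02 × 5.8 = 0.1160
R₀ = 0.0000 + 0.5600 + 0.2100 + 0.1200 + 0.1160 = 1.0060

1.006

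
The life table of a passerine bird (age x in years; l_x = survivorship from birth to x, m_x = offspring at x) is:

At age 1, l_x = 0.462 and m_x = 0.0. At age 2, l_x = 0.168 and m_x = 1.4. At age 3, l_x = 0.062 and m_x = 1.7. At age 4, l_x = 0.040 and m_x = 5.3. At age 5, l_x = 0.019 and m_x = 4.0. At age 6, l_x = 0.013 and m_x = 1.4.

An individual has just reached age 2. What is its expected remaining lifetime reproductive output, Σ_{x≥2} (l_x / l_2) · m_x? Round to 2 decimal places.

l_2 = 0.168. Conditional survival from age 2 to x is l_x / l_2.
  x=2: (0.168/0.168) × 1.4 = 1.4000
  x=3: (0.062/0.168) × 1.7 = 0.6274
  x=4: (0.040/0.168) × 5.3 = 1.2619
  x=5: (0.019/0.168) × 4.0 = 0.4524
  x=6: (0.013/0.168) × 1.4 = 0.1083
Sum = 1.4000 + 0.6274 + 1.2619 + 0.4524 + 0.1083 = 3.8500

3.85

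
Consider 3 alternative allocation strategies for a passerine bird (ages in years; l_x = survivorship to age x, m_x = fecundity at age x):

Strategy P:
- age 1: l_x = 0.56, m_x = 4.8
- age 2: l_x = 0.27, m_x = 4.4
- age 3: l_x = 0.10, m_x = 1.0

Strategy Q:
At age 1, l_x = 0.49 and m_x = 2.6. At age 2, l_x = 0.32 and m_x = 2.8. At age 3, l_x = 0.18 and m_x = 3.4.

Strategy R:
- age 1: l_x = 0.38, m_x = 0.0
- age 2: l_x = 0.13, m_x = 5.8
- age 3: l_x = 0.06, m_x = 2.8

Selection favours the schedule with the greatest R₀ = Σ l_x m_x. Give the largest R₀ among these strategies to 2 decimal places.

Strategy P: R₀ = 0.56×4.8 + 0.27×4.4 + 0.10×1.0 = 3.9760
Strategy Q: R₀ = 0.49×2.6 + 0.32×2.8 + 0.18×3.4 = 2.7820
Strategy R: R₀ = 0.38×0.0 + 0.13×5.8 + 0.06×2.8 = 0.9220
Highest R₀: strategy P with 3.9760.

3.98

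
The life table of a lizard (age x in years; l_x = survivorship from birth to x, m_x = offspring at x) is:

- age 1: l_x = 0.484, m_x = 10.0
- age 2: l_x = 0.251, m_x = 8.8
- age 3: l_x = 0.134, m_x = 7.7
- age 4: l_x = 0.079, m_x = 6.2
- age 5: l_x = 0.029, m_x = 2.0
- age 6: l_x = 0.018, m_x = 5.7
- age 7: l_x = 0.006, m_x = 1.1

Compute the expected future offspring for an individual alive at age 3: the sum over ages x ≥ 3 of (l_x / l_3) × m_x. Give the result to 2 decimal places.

12.60

l_3 = 0.134. Conditional survival from age 3 to x is l_x / l_3.
  x=3: (0.134/0.134) × 7.7 = 7.7000
  x=4: (0.079/0.134) × 6.2 = 3.6552
  x=5: (0.029/0.134) × 2.0 = 0.4328
  x=6: (0.018/0.134) × 5.7 = 0.7657
  x=7: (0.006/0.134) × 1.1 = 0.0493
Sum = 7.7000 + 3.6552 + 0.4328 + 0.7657 + 0.0493 = 12.6030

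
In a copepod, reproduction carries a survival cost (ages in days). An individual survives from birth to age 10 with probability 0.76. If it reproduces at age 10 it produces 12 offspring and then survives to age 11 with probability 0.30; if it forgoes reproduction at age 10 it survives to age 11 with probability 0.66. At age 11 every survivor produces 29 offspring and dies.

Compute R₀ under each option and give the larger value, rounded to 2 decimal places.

breed at age 10: R₀ = 0.76 × (12 + 0.30 × 29) = 0.76 × 20.7000 = 15.7320
delay to age 11: R₀ = 0.76 × (0.66 × 29) = 0.76 × 19.1400 = 14.5464
Higher: breed at age 10 (15.7320).

15.73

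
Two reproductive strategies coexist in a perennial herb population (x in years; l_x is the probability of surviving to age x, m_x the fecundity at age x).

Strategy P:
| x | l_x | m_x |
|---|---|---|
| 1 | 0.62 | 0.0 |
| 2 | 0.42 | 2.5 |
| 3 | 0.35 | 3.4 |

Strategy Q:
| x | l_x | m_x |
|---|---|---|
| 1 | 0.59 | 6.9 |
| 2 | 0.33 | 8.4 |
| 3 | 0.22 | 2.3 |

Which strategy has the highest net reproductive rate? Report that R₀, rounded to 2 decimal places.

7.35

Strategy P: R₀ = 0.62×0.0 + 0.42×2.5 + 0.35×3.4 = 2.2400
Strategy Q: R₀ = 0.59×6.9 + 0.33×8.4 + 0.22×2.3 = 7.3490
Highest R₀: strategy Q with 7.3490.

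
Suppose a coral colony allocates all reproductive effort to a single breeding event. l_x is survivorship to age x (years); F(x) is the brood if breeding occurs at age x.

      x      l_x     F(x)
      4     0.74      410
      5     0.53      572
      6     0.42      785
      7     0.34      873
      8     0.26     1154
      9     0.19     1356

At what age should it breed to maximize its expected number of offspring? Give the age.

Expected offspring if breeding at age x = l_x × F(x):
  age 4: 0.74 × 410 = 303.400
  age 5: 0.53 × 572 = 303.160
  age 6: 0.42 × 785 = 329.700
  age 7: 0.34 × 873 = 296.820
  age 8: 0.26 × 1154 = 300.040
  age 9: 0.19 × 1356 = 257.640
Maximum at age 6 (329.700).

6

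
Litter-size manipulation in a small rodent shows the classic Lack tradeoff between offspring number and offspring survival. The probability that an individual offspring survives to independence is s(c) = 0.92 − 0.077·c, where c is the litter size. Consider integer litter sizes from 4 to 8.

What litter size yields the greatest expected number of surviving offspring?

Expected surviving offspring = c × s(c):
  c=4: 4 × 0.612 = 2.448
  c=5: 5 × 0.535 = 2.675
  c=6: 6 × 0.458 = 2.748
  c=7: 7 × 0.381 = 2.667
  c=8: 8 × 0.304 = 2.432
Maximum at c = 6 (2.748 surviving offspring).

6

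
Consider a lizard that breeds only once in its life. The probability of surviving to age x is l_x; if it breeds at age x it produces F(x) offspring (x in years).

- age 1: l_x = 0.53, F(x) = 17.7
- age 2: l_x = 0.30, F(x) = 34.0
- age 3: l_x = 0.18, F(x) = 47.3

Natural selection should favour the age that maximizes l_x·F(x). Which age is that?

Expected offspring if breeding at age x = l_x × F(x):
  age 1: 0.53 × 17.7 = 9.381
  age 2: 0.30 × 34.0 = 10.200
  age 3: 0.18 × 47.3 = 8.514
Maximum at age 2 (10.200).

2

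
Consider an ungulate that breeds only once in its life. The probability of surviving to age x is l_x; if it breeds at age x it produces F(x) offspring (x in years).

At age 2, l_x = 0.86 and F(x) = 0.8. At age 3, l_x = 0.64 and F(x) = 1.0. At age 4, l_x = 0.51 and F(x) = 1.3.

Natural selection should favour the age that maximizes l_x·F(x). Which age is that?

Expected offspring if breeding at age x = l_x × F(x):
  age 2: 0.86 × 0.8 = 0.688
  age 3: 0.64 × 1.0 = 0.640
  age 4: 0.51 × 1.3 = 0.663
Maximum at age 2 (0.688).

2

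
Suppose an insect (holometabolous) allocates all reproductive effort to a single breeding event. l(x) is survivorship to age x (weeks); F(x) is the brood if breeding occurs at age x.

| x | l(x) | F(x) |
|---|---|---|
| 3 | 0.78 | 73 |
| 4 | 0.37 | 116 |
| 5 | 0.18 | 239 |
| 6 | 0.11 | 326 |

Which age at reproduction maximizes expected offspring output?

Expected offspring if breeding at age x = l(x) × F(x):
  age 3: 0.78 × 73 = 56.940
  age 4: 0.37 × 116 = 42.920
  age 5: 0.18 × 239 = 43.020
  age 6: 0.11 × 326 = 35.860
Maximum at age 3 (56.940).

3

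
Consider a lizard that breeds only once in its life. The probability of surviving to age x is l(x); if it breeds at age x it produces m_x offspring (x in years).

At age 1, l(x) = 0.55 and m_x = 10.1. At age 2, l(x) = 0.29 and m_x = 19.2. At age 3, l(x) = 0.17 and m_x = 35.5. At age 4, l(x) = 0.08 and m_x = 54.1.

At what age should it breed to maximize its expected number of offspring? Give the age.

3

Expected offspring if breeding at age x = l(x) × m_x:
  age 1: 0.55 × 10.1 = 5.555
  age 2: 0.29 × 19.2 = 5.568
  age 3: 0.17 × 35.5 = 6.035
  age 4: 0.08 × 54.1 = 4.328
Maximum at age 3 (6.035).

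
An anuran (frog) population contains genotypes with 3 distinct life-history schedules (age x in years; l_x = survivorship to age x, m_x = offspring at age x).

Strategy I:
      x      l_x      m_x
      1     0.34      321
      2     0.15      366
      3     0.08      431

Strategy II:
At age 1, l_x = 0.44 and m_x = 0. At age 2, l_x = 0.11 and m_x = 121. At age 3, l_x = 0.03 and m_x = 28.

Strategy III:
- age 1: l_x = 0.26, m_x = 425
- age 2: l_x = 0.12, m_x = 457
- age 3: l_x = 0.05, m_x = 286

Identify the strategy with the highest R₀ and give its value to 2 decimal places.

Strategy I: R₀ = 0.34×321 + 0.15×366 + 0.08×431 = 198.5200
Strategy II: R₀ = 0.44×0 + 0.11×121 + 0.03×28 = 14.1500
Strategy III: R₀ = 0.26×425 + 0.12×457 + 0.05×286 = 179.6400
Highest R₀: strategy I with 198.5200.

198.52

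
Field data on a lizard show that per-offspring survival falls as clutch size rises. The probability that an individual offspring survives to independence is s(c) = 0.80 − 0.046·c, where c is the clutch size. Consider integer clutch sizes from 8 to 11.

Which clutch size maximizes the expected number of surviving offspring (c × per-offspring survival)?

Expected surviving offspring = c × s(c):
  c=8: 8 × 0.432 = 3.456
  c=9: 9 × 0.386 = 3.474
  c=10: 10 × 0.340 = 3.400
  c=11: 11 × 0.294 = 3.234
Maximum at c = 9 (3.474 surviving offspring).

9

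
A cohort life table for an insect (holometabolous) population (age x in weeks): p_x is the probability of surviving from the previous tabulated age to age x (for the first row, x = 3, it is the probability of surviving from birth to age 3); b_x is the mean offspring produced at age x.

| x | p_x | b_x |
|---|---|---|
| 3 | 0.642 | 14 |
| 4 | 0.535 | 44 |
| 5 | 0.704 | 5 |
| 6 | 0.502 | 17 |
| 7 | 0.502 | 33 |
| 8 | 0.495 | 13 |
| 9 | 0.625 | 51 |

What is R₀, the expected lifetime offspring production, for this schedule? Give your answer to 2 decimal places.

Survivorship from birth: l_x = p_3·p_4·…·p_x.
  l_3 = 0.64200
  l_4 = 0.34347
  l_5 = 0.24180
  l_6 = 0.12139
  l_7 = 0.06094
  l_8 = 0.03016
  l_9 = 0.01885
R₀ = Σ l_x b_x:
  age 3: 0.64200 × 14 = 8.9880
  age 4: 0.34347 × 44 = 15.1127
  age 5: 0.24180 × 5 = 1.2090
  age 6: 0.12139 × 17 = 2.0636
  age 7: 0.06094 × 33 = 2.0110
  age 8: 0.03016 × 13 = 0.3921
  age 9: 0.01885 × 51 = 0.9613
R₀ = 8.9880 + 15.1127 + 1.2090 + 2.0636 + 2.0110 + 0.3921 + 0.9613 = 30.7378

30.74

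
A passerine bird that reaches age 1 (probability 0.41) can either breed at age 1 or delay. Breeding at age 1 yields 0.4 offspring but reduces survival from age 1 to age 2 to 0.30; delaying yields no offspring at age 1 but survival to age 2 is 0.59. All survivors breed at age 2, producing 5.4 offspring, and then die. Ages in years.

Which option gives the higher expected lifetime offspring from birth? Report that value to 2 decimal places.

1.31

breed at age 1: R₀ = 0.41 × (0.4 + 0.30 × 5.4) = 0.41 × 2.0200 = 0.8282
delay to age 2: R₀ = 0.41 × (0.59 × 5.4) = 0.41 × 3.1860 = 1.3063
Higher: delay to age 2 (1.3063).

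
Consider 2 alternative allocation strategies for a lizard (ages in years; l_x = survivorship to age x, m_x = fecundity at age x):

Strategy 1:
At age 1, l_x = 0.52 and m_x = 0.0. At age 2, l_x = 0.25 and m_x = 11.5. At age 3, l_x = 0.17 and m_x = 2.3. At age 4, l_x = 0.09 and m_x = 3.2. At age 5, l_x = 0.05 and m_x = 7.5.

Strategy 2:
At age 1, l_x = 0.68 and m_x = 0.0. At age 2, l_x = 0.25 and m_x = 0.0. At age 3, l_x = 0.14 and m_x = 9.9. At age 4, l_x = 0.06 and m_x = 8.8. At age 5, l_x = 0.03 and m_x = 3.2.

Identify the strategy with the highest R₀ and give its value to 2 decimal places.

3.93

Strategy 1: R₀ = 0.52×0.0 + 0.25×11.5 + 0.17×2.3 + 0.09×3.2 + 0.05×7.5 = 3.9290
Strategy 2: R₀ = 0.68×0.0 + 0.25×0.0 + 0.14×9.9 + 0.06×8.8 + 0.03×3.2 = 2.0100
Highest R₀: strategy 1 with 3.9290.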